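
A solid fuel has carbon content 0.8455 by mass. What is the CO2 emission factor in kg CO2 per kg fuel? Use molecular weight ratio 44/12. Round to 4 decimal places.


EF = C_frac * (M_CO2 / M_C)
EF = 0.8455 * (44/12)
EF = 0.8455 * 3.666667 = 3.1002 kg_CO2/kg_fuel


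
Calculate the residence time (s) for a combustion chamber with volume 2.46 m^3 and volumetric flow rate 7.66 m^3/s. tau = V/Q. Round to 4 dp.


tau = V / Q_flow
tau = 2.46 / 7.66 = 0.3211 s


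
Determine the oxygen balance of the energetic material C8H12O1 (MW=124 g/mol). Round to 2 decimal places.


OB = -1600 * (2C + H/2 - O) / MW
Inner = 2*8 + 12/2 - 1 = 21.00
OB = -1600 * 21.00 / 124 = -270.97%


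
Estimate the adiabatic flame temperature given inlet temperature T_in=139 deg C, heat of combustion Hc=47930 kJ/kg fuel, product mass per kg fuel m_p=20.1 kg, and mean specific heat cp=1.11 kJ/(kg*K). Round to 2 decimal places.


T_ad = T_in + Hc / (m_p * cp)
Denominator = 20.1 * 1.11 = 22.3110
Temperature rise = 47930 / 22.3110 = 2148.27 K
T_ad = 139 + 2148.27 = 2287.27 deg C


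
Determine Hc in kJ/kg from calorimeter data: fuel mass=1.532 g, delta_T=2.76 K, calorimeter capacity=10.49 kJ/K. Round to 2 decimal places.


Hc = C_cal * delta_T / m_fuel
Q_released = 10.49 * 2.76 = 28.9524 kJ
m_fuel = 1.532 g = 1.532/1000 kg = 0.001532 kg
Hc = 28.9524 / 0.001532 = 18898.43 kJ/kg


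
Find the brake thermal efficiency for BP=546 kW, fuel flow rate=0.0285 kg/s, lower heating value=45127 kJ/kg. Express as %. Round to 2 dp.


eta_BTE = (BP / (mf * LHV)) * 100
Denominator = 0.0285 * 45127 = 1286.1195 kW
eta_BTE = (546 / 1286.1195) * 100 = 42.45%


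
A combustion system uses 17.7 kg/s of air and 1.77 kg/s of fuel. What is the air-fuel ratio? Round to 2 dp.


AFR = m_air / m_fuel
AFR = 17.7 / 1.77 = 10.00


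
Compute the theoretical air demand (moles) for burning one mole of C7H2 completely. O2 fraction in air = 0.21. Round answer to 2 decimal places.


Balanced combustion: C7H2 + 7.5 O2 -> 7 CO2 + 1 H2O
O2 needed = C + H/4 = 7 + 2/4 = 7.50 moles
Air moles = O2 / 0.21 = 7.50 / 0.21 = 35.71 moles air


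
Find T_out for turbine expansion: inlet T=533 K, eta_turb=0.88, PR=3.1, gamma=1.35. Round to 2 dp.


T_out = T_in * (1 - eta * (1 - PR^(-(gamma-1)/gamma)))
Exponent = -(1.35-1)/1.35 = -0.25925926
PR^exp = 3.1^(-0.25925926) = 0.74577862
Factor = 1 - 0.88*(1 - 0.74577862) = 0.77628519
T_out = 533 * 0.77628519 = 413.76 K


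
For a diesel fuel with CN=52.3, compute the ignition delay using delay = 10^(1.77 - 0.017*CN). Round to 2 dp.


delay = 10^(1.77 - 0.017*CN)
Exponent = 1.77 - 0.017*52.3 = 0.8809
delay = 10^0.8809 = 7.60 ms


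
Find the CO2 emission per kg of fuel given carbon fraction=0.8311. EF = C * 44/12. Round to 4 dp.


EF = C_frac * (M_CO2 / M_C)
EF = 0.8311 * (44/12)
EF = 0.8311 * 3.666667 = 3.0474 kg_CO2/kg_fuel


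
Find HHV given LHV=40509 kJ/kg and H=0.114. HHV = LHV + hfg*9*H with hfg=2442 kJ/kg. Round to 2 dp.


HHV = LHV + hfg * 9 * H
Water addition = 2442 * 9 * 0.114 = 2505.492 kJ/kg
HHV = 40509 + 2505.492 = 43014.49 kJ/kg


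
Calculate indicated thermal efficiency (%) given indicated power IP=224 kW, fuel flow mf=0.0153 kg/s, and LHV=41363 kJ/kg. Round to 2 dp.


eta_ith = (IP / (mf * LHV)) * 100
Denominator = 0.0153 * 41363 = 632.8539 kW
eta_ith = (224 / 632.8539) * 100 = 35.40%


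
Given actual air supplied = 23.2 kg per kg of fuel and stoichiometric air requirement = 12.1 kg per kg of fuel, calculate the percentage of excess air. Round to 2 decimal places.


Excess air = actual - stoichiometric = 23.2 - 12.1 = 11.10 kg/kg fuel
Excess air % = (excess / stoich) * 100 = (11.10 / 12.1) * 100 = 91.74%


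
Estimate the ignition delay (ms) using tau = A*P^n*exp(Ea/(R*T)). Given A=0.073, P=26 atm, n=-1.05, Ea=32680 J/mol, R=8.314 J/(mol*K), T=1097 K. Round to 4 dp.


tau = A * P^n * exp(Ea/(R*T))
P^n = 26^(-1.05) = 0.03267969
Ea/(R*T) = 32680/(8.314*1097) = 3.583153
exp(Ea/(R*T)) = 35.986843
tau = 0.073 * 0.03267969 * 35.986843 = 0.0859 ms


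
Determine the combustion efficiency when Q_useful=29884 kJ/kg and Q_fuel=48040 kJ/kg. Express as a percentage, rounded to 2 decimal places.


Efficiency = (Q_useful / Q_fuel) * 100
Efficiency = (29884 / 48040) * 100
Efficiency = 0.6221 * 100 = 62.21%


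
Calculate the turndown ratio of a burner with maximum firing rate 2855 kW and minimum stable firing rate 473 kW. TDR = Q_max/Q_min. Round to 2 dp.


TDR = Q_max / Q_min
TDR = 2855 / 473 = 6.04


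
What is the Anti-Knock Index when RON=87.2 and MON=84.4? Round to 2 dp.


AKI = (RON + MON) / 2
AKI = (87.2 + 84.4) / 2
AKI = 171.6 / 2 = 85.80


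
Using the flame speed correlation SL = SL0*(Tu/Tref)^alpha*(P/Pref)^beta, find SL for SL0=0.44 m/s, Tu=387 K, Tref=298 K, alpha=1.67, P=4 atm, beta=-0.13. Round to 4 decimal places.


SL = SL0 * (Tu/Tref)^alpha * (P/Pref)^beta
T ratio = 387/298 = 1.29865772
(T ratio)^alpha = 1.29865772^1.67 = 1.547163
(P/Pref)^beta = 4^(-0.13) = 0.835088
SL = 0.44 * 1.547163 * 0.835088 = 0.5685 m/s


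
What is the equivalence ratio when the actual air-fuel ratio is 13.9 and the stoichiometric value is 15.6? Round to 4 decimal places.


phi = AFR_stoich / AFR_actual
phi = 15.6 / 13.9 = 1.1223


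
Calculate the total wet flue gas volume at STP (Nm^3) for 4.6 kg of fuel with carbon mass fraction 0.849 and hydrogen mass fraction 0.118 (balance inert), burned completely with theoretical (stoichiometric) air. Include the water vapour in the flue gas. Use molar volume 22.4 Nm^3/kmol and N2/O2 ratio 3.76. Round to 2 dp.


Per kg fuel: CO2 = (C/12 kmol)*22.4 = (0.849/12)*22.4 = 1.58480 Nm^3
Per kg fuel: H2O = (H/2 kmol)*22.4 = (0.118/2)*22.4 = 1.32160 Nm^3
O2 needed per kg fuel = C/12 + H/4 = 0.849/12 + 0.118/4 = 0.10025000 kmol
Per kg fuel: N2 = O2*3.76*22.4 = 0.10025000*3.76*22.4 = 8.44346 Nm^3
Total per kg = 1.58480 + 1.32160 + 8.44346 = 11.34986 Nm^3
Total = 11.34986 * 4.6 = 52.21 Nm^3


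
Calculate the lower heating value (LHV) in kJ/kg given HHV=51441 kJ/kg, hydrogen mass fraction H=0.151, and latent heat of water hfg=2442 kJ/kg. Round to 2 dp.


LHV = HHV - hfg * 9 * H
Water correction = 2442 * 9 * 0.151 = 3318.678 kJ/kg
LHV = 51441 - 3318.678 = 48122.32 kJ/kg


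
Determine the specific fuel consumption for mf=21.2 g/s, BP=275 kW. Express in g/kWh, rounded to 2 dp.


SFC = (mf / BP) * 3600
Rate = 21.2 / 275 = 0.077091 g/(s*kW)
SFC = 0.077091 * 3600 = 277.53 g/kWh


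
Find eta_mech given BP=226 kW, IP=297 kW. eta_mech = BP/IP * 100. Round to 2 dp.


eta_mech = (BP / IP) * 100
Ratio = 226 / 297 = 0.7609
eta_mech = 0.7609 * 100 = 76.09%


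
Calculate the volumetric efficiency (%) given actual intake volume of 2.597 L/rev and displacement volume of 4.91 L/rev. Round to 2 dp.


eta_v = (V_actual / V_disp) * 100
Ratio = 2.597 / 4.91 = 0.5289
eta_v = 0.5289 * 100 = 52.89%


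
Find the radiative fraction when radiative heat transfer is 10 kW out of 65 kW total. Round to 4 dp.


f_rad = Q_rad / Q_total
f_rad = 10 / 65 = 0.1538


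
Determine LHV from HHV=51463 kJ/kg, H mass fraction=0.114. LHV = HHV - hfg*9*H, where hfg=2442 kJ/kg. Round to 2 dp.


LHV = HHV - hfg * 9 * H
Water correction = 2442 * 9 * 0.114 = 2505.492 kJ/kg
LHV = 51463 - 2505.492 = 48957.51 kJ/kg


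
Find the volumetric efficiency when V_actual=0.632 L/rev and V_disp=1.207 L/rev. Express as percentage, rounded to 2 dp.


eta_v = (V_actual / V_disp) * 100
Ratio = 0.632 / 1.207 = 0.5236
eta_v = 0.5236 * 100 = 52.36%


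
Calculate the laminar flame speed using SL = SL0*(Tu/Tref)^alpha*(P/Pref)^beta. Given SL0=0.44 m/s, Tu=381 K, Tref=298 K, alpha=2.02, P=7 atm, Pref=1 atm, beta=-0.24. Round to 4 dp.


SL = SL0 * (Tu/Tref)^alpha * (P/Pref)^beta
T ratio = 381/298 = 1.27852349
(T ratio)^alpha = 1.27852349^2.02 = 1.642675
(P/Pref)^beta = 7^(-0.24) = 0.626869
SL = 0.44 * 1.642675 * 0.626869 = 0.4531 m/s


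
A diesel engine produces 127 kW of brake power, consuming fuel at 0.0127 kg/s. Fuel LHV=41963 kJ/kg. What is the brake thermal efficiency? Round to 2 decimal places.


eta_BTE = (BP / (mf * LHV)) * 100
Denominator = 0.0127 * 41963 = 532.9301 kW
eta_BTE = (127 / 532.9301) * 100 = 23.83%


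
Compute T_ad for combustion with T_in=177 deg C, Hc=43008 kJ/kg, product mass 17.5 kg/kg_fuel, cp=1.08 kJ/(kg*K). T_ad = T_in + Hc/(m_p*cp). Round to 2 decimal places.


T_ad = T_in + Hc / (m_p * cp)
Denominator = 17.5 * 1.08 = 18.9000
Temperature rise = 43008 / 18.9000 = 2275.56 K
T_ad = 177 + 2275.56 = 2452.56 deg C


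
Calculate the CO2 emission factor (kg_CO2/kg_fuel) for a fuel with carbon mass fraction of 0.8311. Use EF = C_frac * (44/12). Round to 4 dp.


EF = C_frac * (M_CO2 / M_C)
EF = 0.8311 * (44/12)
EF = 0.8311 * 3.666667 = 3.0474 kg_CO2/kg_fuel


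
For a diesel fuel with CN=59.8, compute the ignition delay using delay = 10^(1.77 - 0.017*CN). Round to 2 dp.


delay = 10^(1.77 - 0.017*CN)
Exponent = 1.77 - 0.017*59.8 = 0.7534
delay = 10^0.7534 = 5.67 ms


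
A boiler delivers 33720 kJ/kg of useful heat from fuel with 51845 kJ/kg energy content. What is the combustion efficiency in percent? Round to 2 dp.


Efficiency = (Q_useful / Q_fuel) * 100
Efficiency = (33720 / 51845) * 100
Efficiency = 0.6504 * 100 = 65.04%


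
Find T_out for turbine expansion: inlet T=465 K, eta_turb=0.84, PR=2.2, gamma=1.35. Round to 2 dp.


T_out = T_in * (1 - eta * (1 - PR^(-(gamma-1)/gamma)))
Exponent = -(1.35-1)/1.35 = -0.25925926
PR^exp = 2.2^(-0.25925926) = 0.81512413
Factor = 1 - 0.84*(1 - 0.81512413) = 0.84470427
T_out = 465 * 0.84470427 = 392.79 K


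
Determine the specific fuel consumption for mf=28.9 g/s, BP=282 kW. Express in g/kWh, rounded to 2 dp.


SFC = (mf / BP) * 3600
Rate = 28.9 / 282 = 0.102482 g/(s*kW)
SFC = 0.102482 * 3600 = 368.94 g/kWh


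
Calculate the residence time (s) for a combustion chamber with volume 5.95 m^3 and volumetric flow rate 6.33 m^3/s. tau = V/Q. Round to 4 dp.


tau = V / Q_flow
tau = 5.95 / 6.33 = 0.9400 s


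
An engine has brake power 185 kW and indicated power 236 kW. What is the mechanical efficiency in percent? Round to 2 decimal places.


eta_mech = (BP / IP) * 100
Ratio = 185 / 236 = 0.7839
eta_mech = 0.7839 * 100 = 78.39%


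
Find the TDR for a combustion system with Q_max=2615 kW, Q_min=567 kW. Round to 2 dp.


TDR = Q_max / Q_min
TDR = 2615 / 567 = 4.61


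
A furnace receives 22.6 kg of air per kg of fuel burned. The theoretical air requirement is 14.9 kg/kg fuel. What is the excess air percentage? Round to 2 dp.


Excess air = actual - stoichiometric = 22.6 - 14.9 = 7.70 kg/kg fuel
Excess air % = (excess / stoich) * 100 = (7.70 / 14.9) * 100 = 51.68%


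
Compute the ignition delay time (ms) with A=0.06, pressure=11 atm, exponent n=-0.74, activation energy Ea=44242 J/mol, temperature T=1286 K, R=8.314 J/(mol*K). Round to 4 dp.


tau = A * P^n * exp(Ea/(R*T))
P^n = 11^(-0.74) = 0.16957796
Ea/(R*T) = 44242/(8.314*1286) = 4.137936
exp(Ea/(R*T)) = 62.673326
tau = 0.06 * 0.16957796 * 62.673326 = 0.6377 ms


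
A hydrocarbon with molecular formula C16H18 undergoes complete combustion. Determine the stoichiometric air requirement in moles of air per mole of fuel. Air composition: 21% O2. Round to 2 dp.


Balanced combustion: C16H18 + 20.5 O2 -> 16 CO2 + 9 H2O
O2 needed = C + H/4 = 16 + 18/4 = 20.50 moles
Air moles = O2 / 0.21 = 20.50 / 0.21 = 97.62 moles air


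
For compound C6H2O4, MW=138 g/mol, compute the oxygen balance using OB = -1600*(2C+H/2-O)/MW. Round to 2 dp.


OB = -1600 * (2C + H/2 - O) / MW
Inner = 2*6 + 2/2 - 4 = 9.00
OB = -1600 * 9.00 / 138 = -104.35%


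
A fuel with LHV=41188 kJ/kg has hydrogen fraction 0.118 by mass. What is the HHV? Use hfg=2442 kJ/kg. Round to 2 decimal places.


HHV = LHV + hfg * 9 * H
Water addition = 2442 * 9 * 0.118 = 2593.404 kJ/kg
HHV = 41188 + 2593.404 = 43781.40 kJ/kg


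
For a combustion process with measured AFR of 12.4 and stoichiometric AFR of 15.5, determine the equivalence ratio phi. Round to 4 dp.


phi = AFR_stoich / AFR_actual
phi = 15.5 / 12.4 = 1.2500


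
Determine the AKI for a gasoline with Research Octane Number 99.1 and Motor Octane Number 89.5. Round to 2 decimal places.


AKI = (RON + MON) / 2
AKI = (99.1 + 89.5) / 2
AKI = 188.6 / 2 = 94.30


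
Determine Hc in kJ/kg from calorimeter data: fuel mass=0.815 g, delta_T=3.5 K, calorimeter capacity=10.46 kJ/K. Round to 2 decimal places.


Hc = C_cal * delta_T / m_fuel
Q_released = 10.46 * 3.5 = 36.6100 kJ
m_fuel = 0.815 g = 0.815/1000 kg = 0.000815 kg
Hc = 36.6100 / 0.000815 = 44920.25 kJ/kg


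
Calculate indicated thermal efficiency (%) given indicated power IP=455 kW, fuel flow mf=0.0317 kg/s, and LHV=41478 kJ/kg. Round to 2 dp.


eta_ith = (IP / (mf * LHV)) * 100
Denominator = 0.0317 * 41478 = 1314.8526 kW
eta_ith = (455 / 1314.8526) * 100 = 34.60%


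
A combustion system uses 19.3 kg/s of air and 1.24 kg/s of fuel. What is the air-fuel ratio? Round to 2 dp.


AFR = m_air / m_fuel
AFR = 19.3 / 1.24 = 15.56


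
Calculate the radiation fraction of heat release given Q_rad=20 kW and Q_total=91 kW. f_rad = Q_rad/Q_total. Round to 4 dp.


f_rad = Q_rad / Q_total
f_rad = 20 / 91 = 0.2198


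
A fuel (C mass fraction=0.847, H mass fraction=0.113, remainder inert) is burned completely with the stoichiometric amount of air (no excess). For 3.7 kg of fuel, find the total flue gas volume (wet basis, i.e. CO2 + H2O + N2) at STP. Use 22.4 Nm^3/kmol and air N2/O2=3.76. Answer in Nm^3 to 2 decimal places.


Per kg fuel: CO2 = (C/12 kmol)*22.4 = (0.847/12)*22.4 = 1.58107 Nm^3
Per kg fuel: H2O = (H/2 kmol)*22.4 = (0.113/2)*22.4 = 1.26560 Nm^3
O2 needed per kg fuel = C/12 + H/4 = 0.847/12 + 0.113/4 = 0.09883333 kmol
Per kg fuel: N2 = O2*3.76*22.4 = 0.09883333*3.76*22.4 = 8.32414 Nm^3
Total per kg = 1.58107 + 1.26560 + 8.32414 = 11.17081 Nm^3
Total = 11.17081 * 3.7 = 41.33 Nm^3


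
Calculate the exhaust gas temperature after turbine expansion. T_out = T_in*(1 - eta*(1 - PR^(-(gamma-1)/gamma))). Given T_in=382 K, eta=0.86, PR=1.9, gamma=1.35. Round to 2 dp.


T_out = T_in * (1 - eta * (1 - PR^(-(gamma-1)/gamma)))
Exponent = -(1.35-1)/1.35 = -0.25925926
PR^exp = 1.9^(-0.25925926) = 0.84670193
Factor = 1 - 0.86*(1 - 0.84670193) = 0.86816366
T_out = 382 * 0.86816366 = 331.64 K


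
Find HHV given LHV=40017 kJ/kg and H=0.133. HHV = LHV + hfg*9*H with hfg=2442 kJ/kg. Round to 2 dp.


HHV = LHV + hfg * 9 * H
Water addition = 2442 * 9 * 0.133 = 2923.074 kJ/kg
HHV = 40017 + 2923.074 = 42940.07 kJ/kg


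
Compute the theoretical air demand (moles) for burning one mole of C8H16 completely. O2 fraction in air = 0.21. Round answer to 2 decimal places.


Balanced combustion: C8H16 + 12 O2 -> 8 CO2 + 8 H2O
O2 needed = C + H/4 = 8 + 16/4 = 12.00 moles
Air moles = O2 / 0.21 = 12.00 / 0.21 = 57.14 moles air


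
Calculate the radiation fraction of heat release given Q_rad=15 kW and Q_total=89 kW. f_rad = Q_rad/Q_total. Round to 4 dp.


f_rad = Q_rad / Q_total
f_rad = 15 / 89 = 0.1685


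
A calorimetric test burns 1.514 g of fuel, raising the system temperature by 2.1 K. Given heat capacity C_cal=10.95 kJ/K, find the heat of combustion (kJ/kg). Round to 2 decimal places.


Hc = C_cal * delta_T / m_fuel
Q_released = 10.95 * 2.1 = 22.9950 kJ
m_fuel = 1.514 g = 1.514/1000 kg = 0.001514 kg
Hc = 22.9950 / 0.001514 = 15188.24 kJ/kg


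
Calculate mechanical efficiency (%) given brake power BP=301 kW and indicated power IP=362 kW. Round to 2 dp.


eta_mech = (BP / IP) * 100
Ratio = 301 / 362 = 0.8315
eta_mech = 0.8315 * 100 = 83.15%


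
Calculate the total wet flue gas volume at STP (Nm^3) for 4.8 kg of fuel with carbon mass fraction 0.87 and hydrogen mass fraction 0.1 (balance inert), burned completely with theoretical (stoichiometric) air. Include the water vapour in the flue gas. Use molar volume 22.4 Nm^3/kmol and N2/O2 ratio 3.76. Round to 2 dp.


Per kg fuel: CO2 = (C/12 kmol)*22.4 = (0.87/12)*22.4 = 1.62400 Nm^3
Per kg fuel: H2O = (H/2 kmol)*22.4 = (0.1/2)*22.4 = 1.12000 Nm^3
O2 needed per kg fuel = C/12 + H/4 = 0.87/12 + 0.1/4 = 0.09750000 kmol
Per kg fuel: N2 = O2*3.76*22.4 = 0.09750000*3.76*22.4 = 8.21184 Nm^3
Total per kg = 1.62400 + 1.12000 + 8.21184 = 10.95584 Nm^3
Total = 10.95584 * 4.8 = 52.59 Nm^3


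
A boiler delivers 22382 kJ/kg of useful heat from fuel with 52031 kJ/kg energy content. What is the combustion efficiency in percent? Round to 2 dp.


Efficiency = (Q_useful / Q_fuel) * 100
Efficiency = (22382 / 52031) * 100
Efficiency = 0.4302 * 100 = 43.02%


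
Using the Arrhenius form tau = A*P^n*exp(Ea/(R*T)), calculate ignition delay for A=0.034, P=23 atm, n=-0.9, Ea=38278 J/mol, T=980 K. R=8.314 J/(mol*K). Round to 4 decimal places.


tau = A * P^n * exp(Ea/(R*T))
P^n = 23^(-0.9) = 0.05949013
Ea/(R*T) = 38278/(8.314*980) = 4.698001
exp(Ea/(R*T)) = 109.727652
tau = 0.034 * 0.05949013 * 109.727652 = 0.2219 ms


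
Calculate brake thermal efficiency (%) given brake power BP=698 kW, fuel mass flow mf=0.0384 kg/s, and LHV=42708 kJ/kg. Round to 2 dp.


eta_BTE = (BP / (mf * LHV)) * 100
Denominator = 0.0384 * 42708 = 1639.9872 kW
eta_BTE = (698 / 1639.9872) * 100 = 42.56%


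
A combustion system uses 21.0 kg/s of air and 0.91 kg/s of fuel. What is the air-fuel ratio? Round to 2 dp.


AFR = m_air / m_fuel
AFR = 21.0 / 0.91 = 23.08


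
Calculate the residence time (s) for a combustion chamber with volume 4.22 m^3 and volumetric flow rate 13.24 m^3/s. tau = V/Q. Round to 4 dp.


tau = V / Q_flow
tau = 4.22 / 13.24 = 0.3187 s


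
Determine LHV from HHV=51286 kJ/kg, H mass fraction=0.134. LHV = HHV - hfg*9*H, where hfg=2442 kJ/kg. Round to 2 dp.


LHV = HHV - hfg * 9 * H
Water correction = 2442 * 9 * 0.134 = 2945.052 kJ/kg
LHV = 51286 - 2945.052 = 48340.95 kJ/kg


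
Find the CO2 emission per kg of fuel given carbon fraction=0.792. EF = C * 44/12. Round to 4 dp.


EF = C_frac * (M_CO2 / M_C)
EF = 0.792 * (44/12)
EF = 0.792 * 3.666667 = 2.9040 kg_CO2/kg_fuel


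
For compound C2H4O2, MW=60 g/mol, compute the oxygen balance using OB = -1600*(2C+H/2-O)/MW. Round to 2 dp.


OB = -1600 * (2C + H/2 - O) / MW
Inner = 2*2 + 4/2 - 2 = 4.00
OB = -1600 * 4.00 / 60 = -106.67%


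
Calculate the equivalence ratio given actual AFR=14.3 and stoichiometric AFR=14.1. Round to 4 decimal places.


phi = AFR_stoich / AFR_actual
phi = 14.1 / 14.3 = 0.9860


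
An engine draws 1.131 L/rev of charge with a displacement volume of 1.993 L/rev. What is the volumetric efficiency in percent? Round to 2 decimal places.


eta_v = (V_actual / V_disp) * 100
Ratio = 1.131 / 1.993 = 0.5675
eta_v = 0.5675 * 100 = 56.75%


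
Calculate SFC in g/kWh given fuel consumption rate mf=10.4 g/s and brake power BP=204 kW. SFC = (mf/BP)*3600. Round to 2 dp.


SFC = (mf / BP) * 3600
Rate = 10.4 / 204 = 0.050980 g/(s*kW)
SFC = 0.050980 * 3600 = 183.53 g/kWh


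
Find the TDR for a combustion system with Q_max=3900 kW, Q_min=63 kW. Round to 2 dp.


TDR = Q_max / Q_min
TDR = 3900 / 63 = 61.90


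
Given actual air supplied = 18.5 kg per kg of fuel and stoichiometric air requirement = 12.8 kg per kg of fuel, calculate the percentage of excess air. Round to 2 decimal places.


Excess air = actual - stoichiometric = 18.5 - 12.8 = 5.70 kg/kg fuel
Excess air % = (excess / stoich) * 100 = (5.70 / 12.8) * 100 = 44.53%


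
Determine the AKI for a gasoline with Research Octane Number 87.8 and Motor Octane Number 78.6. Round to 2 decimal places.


AKI = (RON + MON) / 2
AKI = (87.8 + 78.6) / 2
AKI = 166.4 / 2 = 83.20


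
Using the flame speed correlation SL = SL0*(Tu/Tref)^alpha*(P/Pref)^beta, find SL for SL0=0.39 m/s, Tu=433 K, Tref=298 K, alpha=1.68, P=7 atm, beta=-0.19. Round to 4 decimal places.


SL = SL0 * (Tu/Tref)^alpha * (P/Pref)^beta
T ratio = 433/298 = 1.45302013
(T ratio)^alpha = 1.45302013^1.68 = 1.873339
(P/Pref)^beta = 7^(-0.19) = 0.690926
SL = 0.39 * 1.873339 * 0.690926 = 0.5048 m/s


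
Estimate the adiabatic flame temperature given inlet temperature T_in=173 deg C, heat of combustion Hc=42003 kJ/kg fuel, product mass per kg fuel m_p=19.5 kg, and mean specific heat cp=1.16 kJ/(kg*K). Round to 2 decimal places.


T_ad = T_in + Hc / (m_p * cp)
Denominator = 19.5 * 1.16 = 22.6200
Temperature rise = 42003 / 22.6200 = 1856.90 K
T_ad = 173 + 1856.90 = 2029.90 deg C


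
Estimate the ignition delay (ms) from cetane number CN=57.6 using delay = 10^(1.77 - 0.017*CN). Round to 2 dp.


delay = 10^(1.77 - 0.017*CN)
Exponent = 1.77 - 0.017*57.6 = 0.7908
delay = 10^0.7908 = 6.18 ms


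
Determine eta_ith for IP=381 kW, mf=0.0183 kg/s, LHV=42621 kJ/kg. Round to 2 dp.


eta_ith = (IP / (mf * LHV)) * 100
Denominator = 0.0183 * 42621 = 779.9643 kW
eta_ith = (381 / 779.9643) * 100 = 48.85%


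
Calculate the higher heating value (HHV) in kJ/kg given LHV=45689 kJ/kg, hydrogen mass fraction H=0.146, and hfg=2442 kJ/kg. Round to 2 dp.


HHV = LHV + hfg * 9 * H
Water addition = 2442 * 9 * 0.146 = 3208.788 kJ/kg
HHV = 45689 + 3208.788 = 48897.79 kJ/kg


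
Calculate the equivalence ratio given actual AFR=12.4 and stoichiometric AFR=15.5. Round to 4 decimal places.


phi = AFR_stoich / AFR_actual
phi = 15.5 / 12.4 = 1.2500


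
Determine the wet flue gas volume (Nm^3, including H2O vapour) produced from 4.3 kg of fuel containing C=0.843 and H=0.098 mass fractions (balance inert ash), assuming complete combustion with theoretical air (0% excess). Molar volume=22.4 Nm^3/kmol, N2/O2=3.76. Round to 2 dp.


Per kg fuel: CO2 = (C/12 kmol)*22.4 = (0.843/12)*22.4 = 1.57360 Nm^3
Per kg fuel: H2O = (H/2 kmol)*22.4 = (0.098/2)*22.4 = 1.09760 Nm^3
O2 needed per kg fuel = C/12 + H/4 = 0.843/12 + 0.098/4 = 0.09475000 kmol
Per kg fuel: N2 = O2*3.76*22.4 = 0.09475000*3.76*22.4 = 7.98022 Nm^3
Total per kg = 1.57360 + 1.09760 + 7.98022 = 10.65142 Nm^3
Total = 10.65142 * 4.3 = 45.80 Nm^3


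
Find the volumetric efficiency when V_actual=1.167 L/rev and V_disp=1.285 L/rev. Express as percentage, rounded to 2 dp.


eta_v = (V_actual / V_disp) * 100
Ratio = 1.167 / 1.285 = 0.9082
eta_v = 0.9082 * 100 = 90.82%


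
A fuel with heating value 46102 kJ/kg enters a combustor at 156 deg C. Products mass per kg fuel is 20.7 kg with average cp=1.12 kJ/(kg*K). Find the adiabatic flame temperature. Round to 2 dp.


T_ad = T_in + Hc / (m_p * cp)
Denominator = 20.7 * 1.12 = 23.1840
Temperature rise = 46102 / 23.1840 = 1988.53 K
T_ad = 156 + 1988.53 = 2144.53 deg C


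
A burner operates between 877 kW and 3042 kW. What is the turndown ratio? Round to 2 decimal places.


TDR = Q_max / Q_min
TDR = 3042 / 877 = 3.47


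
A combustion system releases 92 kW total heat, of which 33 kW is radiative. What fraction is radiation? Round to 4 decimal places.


f_rad = Q_rad / Q_total
f_rad = 33 / 92 = 0.3587


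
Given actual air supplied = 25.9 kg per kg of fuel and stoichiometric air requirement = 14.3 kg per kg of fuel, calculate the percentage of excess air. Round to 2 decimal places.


Excess air = actual - stoichiometric = 25.9 - 14.3 = 11.60 kg/kg fuel
Excess air % = (excess / stoich) * 100 = (11.60 / 14.3) * 100 = 81.12%


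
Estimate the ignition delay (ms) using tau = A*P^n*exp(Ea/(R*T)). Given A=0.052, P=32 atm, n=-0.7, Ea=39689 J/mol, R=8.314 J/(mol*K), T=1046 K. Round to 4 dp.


tau = A * P^n * exp(Ea/(R*T))
P^n = 32^(-0.7) = 0.08838835
Ea/(R*T) = 39689/(8.314*1046) = 4.563819
exp(Ea/(R*T)) = 95.949251
tau = 0.052 * 0.08838835 * 95.949251 = 0.4410 ms


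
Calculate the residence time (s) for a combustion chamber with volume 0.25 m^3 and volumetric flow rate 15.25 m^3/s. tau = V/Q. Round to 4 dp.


tau = V / Q_flow
tau = 0.25 / 15.25 = 0.0164 s


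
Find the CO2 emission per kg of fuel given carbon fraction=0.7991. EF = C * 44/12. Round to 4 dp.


EF = C_frac * (M_CO2 / M_C)
EF = 0.7991 * (44/12)
EF = 0.7991 * 3.666667 = 2.9300 kg_CO2/kg_fuel


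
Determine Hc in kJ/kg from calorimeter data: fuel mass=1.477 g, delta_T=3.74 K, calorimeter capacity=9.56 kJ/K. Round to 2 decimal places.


Hc = C_cal * delta_T / m_fuel
Q_released = 9.56 * 3.74 = 35.7544 kJ
m_fuel = 1.477 g = 1.477/1000 kg = 0.001477 kg
Hc = 35.7544 / 0.001477 = 24207.45 kJ/kg


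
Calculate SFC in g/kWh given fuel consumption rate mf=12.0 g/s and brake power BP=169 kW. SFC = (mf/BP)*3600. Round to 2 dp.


SFC = (mf / BP) * 3600
Rate = 12.0 / 169 = 0.071006 g/(s*kW)
SFC = 0.071006 * 3600 = 255.62 g/kWh


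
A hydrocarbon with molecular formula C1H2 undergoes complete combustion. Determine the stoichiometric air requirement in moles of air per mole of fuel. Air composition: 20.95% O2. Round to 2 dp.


Balanced combustion: C1H2 + 1.5 O2 -> 1 CO2 + 1 H2O
O2 needed = C + H/4 = 1 + 2/4 = 1.50 moles
Air moles = O2 / 0.2095 = 1.50 / 0.2095 = 7.16 moles air


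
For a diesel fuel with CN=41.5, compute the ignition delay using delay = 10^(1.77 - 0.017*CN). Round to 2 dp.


delay = 10^(1.77 - 0.017*CN)
Exponent = 1.77 - 0.017*41.5 = 1.0645
delay = 10^1.0645 = 11.60 ms


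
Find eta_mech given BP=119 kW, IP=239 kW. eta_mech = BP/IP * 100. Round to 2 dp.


eta_mech = (BP / IP) * 100
Ratio = 119 / 239 = 0.4979
eta_mech = 0.4979 * 100 = 49.79%


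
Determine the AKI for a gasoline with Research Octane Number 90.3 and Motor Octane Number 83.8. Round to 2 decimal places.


AKI = (RON + MON) / 2
AKI = (90.3 + 83.8) / 2
AKI = 174.1 / 2 = 87.05


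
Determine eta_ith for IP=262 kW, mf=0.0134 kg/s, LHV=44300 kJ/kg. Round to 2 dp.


eta_ith = (IP / (mf * LHV)) * 100
Denominator = 0.0134 * 44300 = 593.6200 kW
eta_ith = (262 / 593.6200) * 100 = 44.14%


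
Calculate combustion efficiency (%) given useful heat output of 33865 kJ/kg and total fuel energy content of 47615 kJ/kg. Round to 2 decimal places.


Efficiency = (Q_useful / Q_fuel) * 100
Efficiency = (33865 / 47615) * 100
Efficiency = 0.7112 * 100 = 71.12%


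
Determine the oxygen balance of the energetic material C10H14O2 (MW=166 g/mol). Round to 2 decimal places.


OB = -1600 * (2C + H/2 - O) / MW
Inner = 2*10 + 14/2 - 2 = 25.00
OB = -1600 * 25.00 / 166 = -240.96%


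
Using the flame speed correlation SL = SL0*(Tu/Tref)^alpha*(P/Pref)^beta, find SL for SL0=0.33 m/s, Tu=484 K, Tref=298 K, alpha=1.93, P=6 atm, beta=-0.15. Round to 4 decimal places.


SL = SL0 * (Tu/Tref)^alpha * (P/Pref)^beta
T ratio = 484/298 = 1.62416107
(T ratio)^alpha = 1.62416107^1.93 = 2.549847
(P/Pref)^beta = 6^(-0.15) = 0.764324
SL = 0.33 * 2.549847 * 0.764324 = 0.6431 m/s


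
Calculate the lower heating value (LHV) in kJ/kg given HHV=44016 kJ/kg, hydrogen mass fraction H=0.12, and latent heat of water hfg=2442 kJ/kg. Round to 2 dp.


LHV = HHV - hfg * 9 * H
Water correction = 2442 * 9 * 0.12 = 2637.360 kJ/kg
LHV = 44016 - 2637.360 = 41378.64 kJ/kg


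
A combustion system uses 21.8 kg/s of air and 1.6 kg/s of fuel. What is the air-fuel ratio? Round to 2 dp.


AFR = m_air / m_fuel
AFR = 21.8 / 1.6 = 13.63


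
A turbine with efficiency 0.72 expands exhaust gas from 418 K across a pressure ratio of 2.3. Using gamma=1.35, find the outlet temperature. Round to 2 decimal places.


T_out = T_in * (1 - eta * (1 - PR^(-(gamma-1)/gamma)))
Exponent = -(1.35-1)/1.35 = -0.25925926
PR^exp = 2.3^(-0.25925926) = 0.80578413
Factor = 1 - 0.72*(1 - 0.80578413) = 0.86016457
T_out = 418 * 0.86016457 = 359.55 K


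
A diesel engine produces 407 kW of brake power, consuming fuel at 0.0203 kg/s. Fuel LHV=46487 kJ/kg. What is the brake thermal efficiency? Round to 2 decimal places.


eta_BTE = (BP / (mf * LHV)) * 100
Denominator = 0.0203 * 46487 = 943.6861 kW
eta_BTE = (407 / 943.6861) * 100 = 43.13%


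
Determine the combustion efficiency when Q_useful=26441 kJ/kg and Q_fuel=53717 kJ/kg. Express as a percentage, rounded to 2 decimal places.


Efficiency = (Q_useful / Q_fuel) * 100
Efficiency = (26441 / 53717) * 100
Efficiency = 0.4922 * 100 = 49.22%


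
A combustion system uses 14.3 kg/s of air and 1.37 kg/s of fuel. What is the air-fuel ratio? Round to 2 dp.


AFR = m_air / m_fuel
AFR = 14.3 / 1.37 = 10.44


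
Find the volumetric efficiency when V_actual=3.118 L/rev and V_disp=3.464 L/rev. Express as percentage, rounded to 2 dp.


eta_v = (V_actual / V_disp) * 100
Ratio = 3.118 / 3.464 = 0.9001
eta_v = 0.9001 * 100 = 90.01%


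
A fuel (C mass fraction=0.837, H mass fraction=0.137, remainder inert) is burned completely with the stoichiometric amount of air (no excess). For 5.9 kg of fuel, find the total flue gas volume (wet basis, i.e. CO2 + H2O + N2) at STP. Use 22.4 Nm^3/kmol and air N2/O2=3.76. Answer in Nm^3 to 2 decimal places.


Per kg fuel: CO2 = (C/12 kmol)*22.4 = (0.837/12)*22.4 = 1.56240 Nm^3
Per kg fuel: H2O = (H/2 kmol)*22.4 = (0.137/2)*22.4 = 1.53440 Nm^3
O2 needed per kg fuel = C/12 + H/4 = 0.837/12 + 0.137/4 = 0.10400000 kmol
Per kg fuel: N2 = O2*3.76*22.4 = 0.10400000*3.76*22.4 = 8.75930 Nm^3
Total per kg = 1.56240 + 1.53440 + 8.75930 = 11.85610 Nm^3
Total = 11.85610 * 5.9 = 69.95 Nm^3


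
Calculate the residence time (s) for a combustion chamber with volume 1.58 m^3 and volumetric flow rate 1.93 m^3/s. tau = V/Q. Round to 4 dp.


tau = V / Q_flow
tau = 1.58 / 1.93 = 0.8187 s


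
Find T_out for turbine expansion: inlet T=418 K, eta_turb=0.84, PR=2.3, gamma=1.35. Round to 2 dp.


T_out = T_in * (1 - eta * (1 - PR^(-(gamma-1)/gamma)))
Exponent = -(1.35-1)/1.35 = -0.25925926
PR^exp = 2.3^(-0.25925926) = 0.80578413
Factor = 1 - 0.84*(1 - 0.80578413) = 0.83685867
T_out = 418 * 0.83685867 = 349.81 K


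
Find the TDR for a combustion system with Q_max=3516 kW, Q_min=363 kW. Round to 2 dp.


TDR = Q_max / Q_min
TDR = 3516 / 363 = 9.69


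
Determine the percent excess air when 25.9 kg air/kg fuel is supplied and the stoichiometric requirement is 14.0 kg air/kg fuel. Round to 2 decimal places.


Excess air = actual - stoichiometric = 25.9 - 14.0 = 11.90 kg/kg fuel
Excess air % = (excess / stoich) * 100 = (11.90 / 14.0) * 100 = 85.00%


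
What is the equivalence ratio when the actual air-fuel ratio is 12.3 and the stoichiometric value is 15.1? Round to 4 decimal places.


phi = AFR_stoich / AFR_actual
phi = 15.1 / 12.3 = 1.2276


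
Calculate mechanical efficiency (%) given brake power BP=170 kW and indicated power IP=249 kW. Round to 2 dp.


eta_mech = (BP / IP) * 100
Ratio = 170 / 249 = 0.6827
eta_mech = 0.6827 * 100 = 68.27%


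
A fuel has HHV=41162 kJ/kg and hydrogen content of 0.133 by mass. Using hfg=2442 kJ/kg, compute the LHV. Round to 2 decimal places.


LHV = HHV - hfg * 9 * H
Water correction = 2442 * 9 * 0.133 = 2923.074 kJ/kg
LHV = 41162 - 2923.074 = 38238.93 kJ/kg


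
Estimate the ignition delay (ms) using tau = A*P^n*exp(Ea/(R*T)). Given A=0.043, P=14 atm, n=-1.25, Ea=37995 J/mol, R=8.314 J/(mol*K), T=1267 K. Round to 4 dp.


tau = A * P^n * exp(Ea/(R*T))
P^n = 14^(-1.25) = 0.03692665
Ea/(R*T) = 37995/(8.314*1267) = 3.606947
exp(Ea/(R*T)) = 36.853384
tau = 0.043 * 0.03692665 * 36.853384 = 0.0585 ms


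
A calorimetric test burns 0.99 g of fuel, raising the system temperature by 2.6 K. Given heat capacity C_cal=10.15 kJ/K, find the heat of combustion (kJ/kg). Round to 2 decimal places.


Hc = C_cal * delta_T / m_fuel
Q_released = 10.15 * 2.6 = 26.3900 kJ
m_fuel = 0.99 g = 0.99/1000 kg = 0.000990 kg
Hc = 26.3900 / 0.000990 = 26656.57 kJ/kg


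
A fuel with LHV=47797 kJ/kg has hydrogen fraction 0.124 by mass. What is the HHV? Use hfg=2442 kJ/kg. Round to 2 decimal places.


HHV = LHV + hfg * 9 * H
Water addition = 2442 * 9 * 0.124 = 2725.272 kJ/kg
HHV = 47797 + 2725.272 = 50522.27 kJ/kg


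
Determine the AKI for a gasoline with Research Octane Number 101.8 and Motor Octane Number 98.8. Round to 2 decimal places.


AKI = (RON + MON) / 2
AKI = (101.8 + 98.8) / 2
AKI = 200.6 / 2 = 100.30


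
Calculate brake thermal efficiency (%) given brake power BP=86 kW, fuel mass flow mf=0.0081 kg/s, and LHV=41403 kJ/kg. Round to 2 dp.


eta_BTE = (BP / (mf * LHV)) * 100
Denominator = 0.0081 * 41403 = 335.3643 kW
eta_BTE = (86 / 335.3643) * 100 = 25.64%


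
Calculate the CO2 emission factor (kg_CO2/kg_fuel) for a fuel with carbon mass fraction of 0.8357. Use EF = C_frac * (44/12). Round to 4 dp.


EF = C_frac * (M_CO2 / M_C)
EF = 0.8357 * (44/12)
EF = 0.8357 * 3.666667 = 3.0642 kg_CO2/kg_fuel


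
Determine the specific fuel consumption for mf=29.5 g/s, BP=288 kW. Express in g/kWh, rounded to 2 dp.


SFC = (mf / BP) * 3600
Rate = 29.5 / 288 = 0.102431 g/(s*kW)
SFC = 0.102431 * 3600 = 368.75 g/kWh


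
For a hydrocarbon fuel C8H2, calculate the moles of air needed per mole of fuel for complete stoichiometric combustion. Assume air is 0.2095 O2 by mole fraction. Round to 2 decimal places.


Balanced combustion: C8H2 + 8.5 O2 -> 8 CO2 + 1 H2O
O2 needed = C + H/4 = 8 + 2/4 = 8.50 moles
Air moles = O2 / 0.2095 = 8.50 / 0.2095 = 40.57 moles air


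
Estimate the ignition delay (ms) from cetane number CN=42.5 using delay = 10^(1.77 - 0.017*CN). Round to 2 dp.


delay = 10^(1.77 - 0.017*CN)
Exponent = 1.77 - 0.017*42.5 = 1.0475
delay = 10^1.0475 = 11.16 ms


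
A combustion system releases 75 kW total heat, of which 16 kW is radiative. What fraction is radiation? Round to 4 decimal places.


f_rad = Q_rad / Q_total
f_rad = 16 / 75 = 0.2133


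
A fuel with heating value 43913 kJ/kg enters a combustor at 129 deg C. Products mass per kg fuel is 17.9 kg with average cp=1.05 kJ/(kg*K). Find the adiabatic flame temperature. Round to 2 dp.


T_ad = T_in + Hc / (m_p * cp)
Denominator = 17.9 * 1.05 = 18.7950
Temperature rise = 43913 / 18.7950 = 2336.42 K
T_ad = 129 + 2336.42 = 2465.42 deg C


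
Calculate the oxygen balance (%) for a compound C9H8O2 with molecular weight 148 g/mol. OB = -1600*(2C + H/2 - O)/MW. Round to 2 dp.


OB = -1600 * (2C + H/2 - O) / MW
Inner = 2*9 + 8/2 - 2 = 20.00
OB = -1600 * 20.00 / 148 = -216.22%


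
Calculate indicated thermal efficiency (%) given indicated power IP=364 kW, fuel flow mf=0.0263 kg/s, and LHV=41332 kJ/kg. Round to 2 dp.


eta_ith = (IP / (mf * LHV)) * 100
Denominator = 0.0263 * 41332 = 1087.0316 kW
eta_ith = (364 / 1087.0316) * 100 = 33.49%


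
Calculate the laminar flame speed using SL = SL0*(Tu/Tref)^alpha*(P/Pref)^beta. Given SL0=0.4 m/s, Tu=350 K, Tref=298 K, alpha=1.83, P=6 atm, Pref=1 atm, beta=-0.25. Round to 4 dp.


SL = SL0 * (Tu/Tref)^alpha * (P/Pref)^beta
T ratio = 350/298 = 1.17449664
(T ratio)^alpha = 1.17449664^1.83 = 1.342236
(P/Pref)^beta = 6^(-0.25) = 0.638943
SL = 0.4 * 1.342236 * 0.638943 = 0.3430 m/s


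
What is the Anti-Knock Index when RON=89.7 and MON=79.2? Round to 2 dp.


AKI = (RON + MON) / 2
AKI = (89.7 + 79.2) / 2
AKI = 168.9 / 2 = 84.45


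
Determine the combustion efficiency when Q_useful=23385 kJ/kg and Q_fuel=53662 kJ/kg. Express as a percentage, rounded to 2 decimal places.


Efficiency = (Q_useful / Q_fuel) * 100
Efficiency = (23385 / 53662) * 100
Efficiency = 0.4358 * 100 = 43.58%


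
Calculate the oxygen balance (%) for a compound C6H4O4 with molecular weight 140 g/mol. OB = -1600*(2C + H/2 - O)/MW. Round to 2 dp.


OB = -1600 * (2C + H/2 - O) / MW
Inner = 2*6 + 4/2 - 4 = 10.00
OB = -1600 * 10.00 / 140 = -114.29%


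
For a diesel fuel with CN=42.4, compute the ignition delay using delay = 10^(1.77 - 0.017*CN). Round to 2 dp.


delay = 10^(1.77 - 0.017*CN)
Exponent = 1.77 - 0.017*42.4 = 1.0492
delay = 10^1.0492 = 11.20 ms


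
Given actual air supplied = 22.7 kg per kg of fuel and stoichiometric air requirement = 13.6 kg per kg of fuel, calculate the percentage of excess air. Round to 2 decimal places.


Excess air = actual - stoichiometric = 22.7 - 13.6 = 9.10 kg/kg fuel
Excess air % = (excess / stoich) * 100 = (9.10 / 13.6) * 100 = 66.91%


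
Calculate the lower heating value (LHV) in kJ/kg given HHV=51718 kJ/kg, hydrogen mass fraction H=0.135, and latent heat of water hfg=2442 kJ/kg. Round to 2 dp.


LHV = HHV - hfg * 9 * H
Water correction = 2442 * 9 * 0.135 = 2967.030 kJ/kg
LHV = 51718 - 2967.030 = 48750.97 kJ/kg


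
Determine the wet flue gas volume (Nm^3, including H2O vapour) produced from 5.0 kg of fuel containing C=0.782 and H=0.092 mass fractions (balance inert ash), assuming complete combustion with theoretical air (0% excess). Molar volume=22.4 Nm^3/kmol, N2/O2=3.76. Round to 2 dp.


Per kg fuel: CO2 = (C/12 kmol)*22.4 = (0.782/12)*22.4 = 1.45973 Nm^3
Per kg fuel: H2O = (H/2 kmol)*22.4 = (0.092/2)*22.4 = 1.03040 Nm^3
O2 needed per kg fuel = C/12 + H/4 = 0.782/12 + 0.092/4 = 0.08816667 kmol
Per kg fuel: N2 = O2*3.76*22.4 = 0.08816667*3.76*22.4 = 7.42575 Nm^3
Total per kg = 1.45973 + 1.03040 + 7.42575 = 9.91588 Nm^3
Total = 9.91588 * 5.0 = 49.58 Nm^3


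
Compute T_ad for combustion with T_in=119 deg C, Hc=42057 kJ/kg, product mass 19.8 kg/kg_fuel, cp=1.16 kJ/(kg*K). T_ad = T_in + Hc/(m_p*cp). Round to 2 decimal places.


T_ad = T_in + Hc / (m_p * cp)
Denominator = 19.8 * 1.16 = 22.9680
Temperature rise = 42057 / 22.9680 = 1831.11 K
T_ad = 119 + 1831.11 = 1950.11 deg C


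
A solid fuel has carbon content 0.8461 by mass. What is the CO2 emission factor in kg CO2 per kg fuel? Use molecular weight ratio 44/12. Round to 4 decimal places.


EF = C_frac * (M_CO2 / M_C)
EF = 0.8461 * (44/12)
EF = 0.8461 * 3.666667 = 3.1024 kg_CO2/kg_fuel


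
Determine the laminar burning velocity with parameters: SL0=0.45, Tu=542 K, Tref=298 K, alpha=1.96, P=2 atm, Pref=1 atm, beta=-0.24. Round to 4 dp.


SL = SL0 * (Tu/Tref)^alpha * (P/Pref)^beta
T ratio = 542/298 = 1.81879195
(T ratio)^alpha = 1.81879195^1.96 = 3.229793
(P/Pref)^beta = 2^(-0.24) = 0.846745
SL = 0.45 * 3.229793 * 0.846745 = 1.2307 m/s


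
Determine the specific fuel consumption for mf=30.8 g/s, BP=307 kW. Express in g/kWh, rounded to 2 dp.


SFC = (mf / BP) * 3600
Rate = 30.8 / 307 = 0.100326 g/(s*kW)
SFC = 0.100326 * 3600 = 361.17 g/kWh


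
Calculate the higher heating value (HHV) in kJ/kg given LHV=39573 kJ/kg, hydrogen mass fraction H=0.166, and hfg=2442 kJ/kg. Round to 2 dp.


HHV = LHV + hfg * 9 * H
Water addition = 2442 * 9 * 0.166 = 3648.348 kJ/kg
HHV = 39573 + 3648.348 = 43221.35 kJ/kg


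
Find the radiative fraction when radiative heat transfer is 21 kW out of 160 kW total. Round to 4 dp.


f_rad = Q_rad / Q_total
f_rad = 21 / 160 = 0.1313


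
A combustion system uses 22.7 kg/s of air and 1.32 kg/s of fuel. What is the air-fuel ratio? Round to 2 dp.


AFR = m_air / m_fuel
AFR = 22.7 / 1.32 = 17.20


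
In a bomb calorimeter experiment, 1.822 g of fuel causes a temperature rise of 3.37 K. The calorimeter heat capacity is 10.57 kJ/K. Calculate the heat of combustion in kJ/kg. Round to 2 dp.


Hc = C_cal * delta_T / m_fuel
Q_released = 10.57 * 3.37 = 35.6209 kJ
m_fuel = 1.822 g = 1.822/1000 kg = 0.001822 kg
Hc = 35.6209 / 0.001822 = 19550.44 kJ/kg


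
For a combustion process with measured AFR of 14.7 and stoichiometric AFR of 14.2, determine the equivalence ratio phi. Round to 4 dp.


phi = AFR_stoich / AFR_actual
phi = 14.2 / 14.7 = 0.9660


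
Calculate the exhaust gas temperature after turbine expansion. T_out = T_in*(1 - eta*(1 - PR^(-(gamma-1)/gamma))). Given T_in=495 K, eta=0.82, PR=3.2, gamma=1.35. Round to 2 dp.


T_out = T_in * (1 - eta * (1 - PR^(-(gamma-1)/gamma)))
Exponent = -(1.35-1)/1.35 = -0.25925926
PR^exp = 3.2^(-0.25925926) = 0.73966521
Factor = 1 - 0.82*(1 - 0.73966521) = 0.78652547
T_out = 495 * 0.78652547 = 389.33 K


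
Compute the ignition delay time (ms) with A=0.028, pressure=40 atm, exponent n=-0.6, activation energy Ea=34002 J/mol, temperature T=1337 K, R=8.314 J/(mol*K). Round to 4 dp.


tau = A * P^n * exp(Ea/(R*T))
P^n = 40^(-0.6) = 0.10933621
Ea/(R*T) = 34002/(8.314*1337) = 3.058884
exp(Ea/(R*T)) = 21.303773
tau = 0.028 * 0.10933621 * 21.303773 = 0.0652 ms
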